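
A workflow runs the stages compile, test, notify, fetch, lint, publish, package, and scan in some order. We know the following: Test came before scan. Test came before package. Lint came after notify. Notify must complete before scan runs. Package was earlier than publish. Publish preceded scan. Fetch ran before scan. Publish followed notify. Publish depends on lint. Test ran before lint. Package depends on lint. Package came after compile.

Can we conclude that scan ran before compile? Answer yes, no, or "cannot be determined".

no

Tracing the constraints gives compile → package → publish → scan, so compile must come before scan.
That means scan cannot be before compile.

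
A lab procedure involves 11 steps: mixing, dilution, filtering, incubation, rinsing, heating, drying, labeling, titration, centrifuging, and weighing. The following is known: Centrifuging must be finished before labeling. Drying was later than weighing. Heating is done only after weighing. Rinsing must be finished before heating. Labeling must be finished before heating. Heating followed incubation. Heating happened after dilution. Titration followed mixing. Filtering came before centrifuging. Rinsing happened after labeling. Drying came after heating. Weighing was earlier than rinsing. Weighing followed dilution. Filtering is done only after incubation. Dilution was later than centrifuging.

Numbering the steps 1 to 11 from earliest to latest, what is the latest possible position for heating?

10

Heating must come before drying — 1 step forced after it.
Everything else can be placed before heating in some valid order, so heating can sit as late as position 11 − 1 = 10.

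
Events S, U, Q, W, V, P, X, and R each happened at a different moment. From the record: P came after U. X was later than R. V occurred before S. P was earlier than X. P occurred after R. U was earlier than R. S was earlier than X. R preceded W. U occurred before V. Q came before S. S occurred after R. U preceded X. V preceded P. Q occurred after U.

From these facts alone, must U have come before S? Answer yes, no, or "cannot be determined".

yes

Chain the constraints: U → R → S. Each link is directly stated, so U comes before S.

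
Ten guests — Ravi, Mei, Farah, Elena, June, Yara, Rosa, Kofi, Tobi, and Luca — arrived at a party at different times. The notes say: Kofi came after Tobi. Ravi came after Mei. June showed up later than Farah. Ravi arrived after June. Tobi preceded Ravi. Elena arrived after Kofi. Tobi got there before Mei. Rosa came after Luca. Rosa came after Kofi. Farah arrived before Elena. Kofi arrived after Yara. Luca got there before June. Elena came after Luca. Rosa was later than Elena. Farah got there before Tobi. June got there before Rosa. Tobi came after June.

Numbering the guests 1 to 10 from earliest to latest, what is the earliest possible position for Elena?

7

Farah, June, Kofi, Luca, Tobi, and Yara must all come before Elena — 6 forced predecessors.
Nothing else is forced ahead of Elena, so their earliest slot is position 6 + 1 = 7.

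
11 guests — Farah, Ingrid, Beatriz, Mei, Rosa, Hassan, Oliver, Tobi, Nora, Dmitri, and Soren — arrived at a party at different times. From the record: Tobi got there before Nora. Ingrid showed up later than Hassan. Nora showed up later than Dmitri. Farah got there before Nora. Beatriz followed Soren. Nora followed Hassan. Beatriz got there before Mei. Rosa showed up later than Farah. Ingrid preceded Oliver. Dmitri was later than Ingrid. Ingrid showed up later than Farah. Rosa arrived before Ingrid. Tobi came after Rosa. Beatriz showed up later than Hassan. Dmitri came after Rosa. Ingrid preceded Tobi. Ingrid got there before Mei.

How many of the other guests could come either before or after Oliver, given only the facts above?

6

Forced before Oliver: Farah, Hassan, Ingrid, and Rosa.
That leaves Beatriz, Dmitri, Mei, Nora, Soren, and Tobi with no forced order relative to Oliver — 6.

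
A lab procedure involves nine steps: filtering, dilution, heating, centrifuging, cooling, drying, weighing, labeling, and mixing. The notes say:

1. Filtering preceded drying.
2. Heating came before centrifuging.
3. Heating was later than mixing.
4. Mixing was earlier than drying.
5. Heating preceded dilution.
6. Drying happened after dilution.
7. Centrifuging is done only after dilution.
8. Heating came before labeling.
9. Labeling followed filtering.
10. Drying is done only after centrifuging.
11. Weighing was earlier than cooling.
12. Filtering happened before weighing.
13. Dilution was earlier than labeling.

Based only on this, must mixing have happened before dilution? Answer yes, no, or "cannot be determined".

yes

Chain the constraints: mixing → heating → dilution. Each link is directly stated, so mixing comes before dilution.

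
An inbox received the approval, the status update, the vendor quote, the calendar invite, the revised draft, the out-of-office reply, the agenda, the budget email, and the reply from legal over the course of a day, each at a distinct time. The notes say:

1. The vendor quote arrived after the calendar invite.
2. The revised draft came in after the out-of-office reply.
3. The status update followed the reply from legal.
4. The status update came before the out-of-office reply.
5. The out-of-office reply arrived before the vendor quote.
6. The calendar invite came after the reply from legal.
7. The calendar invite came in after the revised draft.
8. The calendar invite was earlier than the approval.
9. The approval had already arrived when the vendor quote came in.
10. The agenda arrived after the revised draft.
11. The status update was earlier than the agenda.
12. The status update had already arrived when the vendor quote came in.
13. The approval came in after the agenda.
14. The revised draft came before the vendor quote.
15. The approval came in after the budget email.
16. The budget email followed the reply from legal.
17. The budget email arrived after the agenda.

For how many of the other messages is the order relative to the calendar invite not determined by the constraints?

Forced before the calendar invite: the out-of-office reply, the reply from legal, the revised draft, and the status update; forced after the calendar invite: the approval and the vendor quote.
That leaves the agenda and the budget email with no forced order relative to the calendar invite — 2.

2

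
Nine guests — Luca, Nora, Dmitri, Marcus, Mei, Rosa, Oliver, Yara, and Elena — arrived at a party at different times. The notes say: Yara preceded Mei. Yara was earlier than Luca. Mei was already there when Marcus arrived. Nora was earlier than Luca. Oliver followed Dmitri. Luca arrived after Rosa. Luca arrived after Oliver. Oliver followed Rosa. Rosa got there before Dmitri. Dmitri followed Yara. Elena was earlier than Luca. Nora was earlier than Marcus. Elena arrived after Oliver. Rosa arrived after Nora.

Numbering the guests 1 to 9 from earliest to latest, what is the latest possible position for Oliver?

Oliver must come before Elena and Luca — 2 guests forced after them.
Everything else can be placed before Oliver in some valid order, so Oliver can sit as late as position 9 − 2 = 7.

7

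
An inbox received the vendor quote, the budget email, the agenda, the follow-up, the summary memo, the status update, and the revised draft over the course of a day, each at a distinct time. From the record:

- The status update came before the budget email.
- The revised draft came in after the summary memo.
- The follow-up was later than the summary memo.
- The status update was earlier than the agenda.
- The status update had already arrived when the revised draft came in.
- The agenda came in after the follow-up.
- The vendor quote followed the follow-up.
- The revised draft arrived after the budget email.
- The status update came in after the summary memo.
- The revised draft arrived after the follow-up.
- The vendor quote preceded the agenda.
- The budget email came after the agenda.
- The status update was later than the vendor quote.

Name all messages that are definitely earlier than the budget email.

Directly stated before the budget email: the agenda and the status update.
The follow-up reaches the budget email via the follow-up → the agenda → the budget email.
The summary memo reaches the budget email via the summary memo → the status update → the budget email.
The vendor quote reaches the budget email via the vendor quote → the agenda → the budget email.
No chain forces the revised draft ahead of the budget email.

the agenda, the follow-up, the status update, the summary memo, the vendor quote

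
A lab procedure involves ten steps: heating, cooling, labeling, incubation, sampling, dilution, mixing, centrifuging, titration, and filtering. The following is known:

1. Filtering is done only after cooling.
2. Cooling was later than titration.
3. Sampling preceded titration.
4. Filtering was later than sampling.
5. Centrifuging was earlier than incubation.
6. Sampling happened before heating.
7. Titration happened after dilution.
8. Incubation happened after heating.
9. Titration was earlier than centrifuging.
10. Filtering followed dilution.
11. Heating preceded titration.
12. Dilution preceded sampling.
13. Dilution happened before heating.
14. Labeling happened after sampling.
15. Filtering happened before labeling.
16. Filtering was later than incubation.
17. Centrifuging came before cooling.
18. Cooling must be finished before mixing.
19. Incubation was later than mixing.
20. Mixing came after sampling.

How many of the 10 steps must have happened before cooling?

5

Directly stated before cooling: centrifuging and titration.
Dilution reaches cooling via dilution → titration → cooling.
Heating reaches cooling via heating → titration → cooling.
Sampling reaches cooling via sampling → titration → cooling.
No chain forces mixing (or any of the others) ahead of cooling.
That's centrifuging, dilution, heating, sampling, and titration — 5 in all.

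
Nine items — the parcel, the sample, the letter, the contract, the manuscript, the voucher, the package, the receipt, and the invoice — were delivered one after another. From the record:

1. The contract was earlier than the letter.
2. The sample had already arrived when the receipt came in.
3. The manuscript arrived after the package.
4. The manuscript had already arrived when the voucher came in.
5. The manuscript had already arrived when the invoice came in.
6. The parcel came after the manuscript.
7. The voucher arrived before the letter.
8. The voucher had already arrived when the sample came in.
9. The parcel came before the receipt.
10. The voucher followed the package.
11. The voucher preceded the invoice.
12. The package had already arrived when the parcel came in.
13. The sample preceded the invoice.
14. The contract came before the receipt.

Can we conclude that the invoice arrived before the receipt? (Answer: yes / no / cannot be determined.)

No chain of stated constraints runs from the invoice to the receipt, and none runs from the receipt to the invoice either.
So the relative order of the invoice and the receipt is not fixed by the given facts.

cannot be determined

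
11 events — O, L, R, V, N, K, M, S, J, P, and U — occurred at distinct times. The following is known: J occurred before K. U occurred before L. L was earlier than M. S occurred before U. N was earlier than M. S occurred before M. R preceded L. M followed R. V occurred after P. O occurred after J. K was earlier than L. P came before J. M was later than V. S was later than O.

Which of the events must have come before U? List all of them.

Directly stated before U: S.
J reaches U via J → O → S → U.
O reaches U via O → S → U.
P reaches U via P → J → O → S → U.

J, O, P, S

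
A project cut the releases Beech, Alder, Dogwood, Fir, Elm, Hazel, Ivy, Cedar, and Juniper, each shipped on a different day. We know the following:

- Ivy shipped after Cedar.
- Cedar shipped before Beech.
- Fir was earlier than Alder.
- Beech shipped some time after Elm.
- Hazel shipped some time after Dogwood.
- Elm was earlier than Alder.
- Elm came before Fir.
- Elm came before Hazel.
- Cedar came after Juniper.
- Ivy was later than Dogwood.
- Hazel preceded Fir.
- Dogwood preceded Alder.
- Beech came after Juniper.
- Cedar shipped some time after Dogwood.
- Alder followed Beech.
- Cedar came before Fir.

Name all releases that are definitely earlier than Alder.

Beech, Cedar, Dogwood, Elm, Fir, Hazel, Juniper

Directly stated before Alder: Beech, Dogwood, Elm, and Fir.
Cedar reaches Alder via Cedar → Beech → Alder.
Hazel reaches Alder via Hazel → Fir → Alder.
Juniper reaches Alder via Juniper → Beech → Alder.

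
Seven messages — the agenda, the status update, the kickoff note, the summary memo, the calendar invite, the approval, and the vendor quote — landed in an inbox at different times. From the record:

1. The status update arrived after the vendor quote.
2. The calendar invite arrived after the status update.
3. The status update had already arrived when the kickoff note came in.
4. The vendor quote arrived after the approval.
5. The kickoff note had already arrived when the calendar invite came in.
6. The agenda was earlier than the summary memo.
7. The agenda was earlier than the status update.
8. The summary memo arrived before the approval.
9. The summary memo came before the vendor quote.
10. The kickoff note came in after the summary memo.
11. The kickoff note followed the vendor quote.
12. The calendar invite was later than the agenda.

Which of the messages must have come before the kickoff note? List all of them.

Directly stated before the kickoff note: the status update, the summary memo, and the vendor quote.
The agenda reaches the kickoff note via the agenda → the summary memo → the kickoff note.
The approval reaches the kickoff note via the approval → the vendor quote → the kickoff note.

the agenda, the approval, the status update, the summary memo, the vendor quote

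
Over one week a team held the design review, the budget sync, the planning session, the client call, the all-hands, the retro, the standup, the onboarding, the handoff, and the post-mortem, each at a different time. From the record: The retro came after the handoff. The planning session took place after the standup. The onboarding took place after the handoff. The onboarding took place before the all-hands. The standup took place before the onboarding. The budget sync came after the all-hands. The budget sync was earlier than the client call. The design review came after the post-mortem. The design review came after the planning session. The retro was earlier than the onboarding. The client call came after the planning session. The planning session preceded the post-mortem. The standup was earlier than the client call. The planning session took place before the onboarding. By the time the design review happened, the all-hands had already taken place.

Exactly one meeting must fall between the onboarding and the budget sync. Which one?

the all-hands

Tracing the constraints gives the onboarding → the all-hands → the budget sync, so the all-hands sits after the onboarding and before the budget sync.
No other meeting is forced both after the onboarding and before the budget sync.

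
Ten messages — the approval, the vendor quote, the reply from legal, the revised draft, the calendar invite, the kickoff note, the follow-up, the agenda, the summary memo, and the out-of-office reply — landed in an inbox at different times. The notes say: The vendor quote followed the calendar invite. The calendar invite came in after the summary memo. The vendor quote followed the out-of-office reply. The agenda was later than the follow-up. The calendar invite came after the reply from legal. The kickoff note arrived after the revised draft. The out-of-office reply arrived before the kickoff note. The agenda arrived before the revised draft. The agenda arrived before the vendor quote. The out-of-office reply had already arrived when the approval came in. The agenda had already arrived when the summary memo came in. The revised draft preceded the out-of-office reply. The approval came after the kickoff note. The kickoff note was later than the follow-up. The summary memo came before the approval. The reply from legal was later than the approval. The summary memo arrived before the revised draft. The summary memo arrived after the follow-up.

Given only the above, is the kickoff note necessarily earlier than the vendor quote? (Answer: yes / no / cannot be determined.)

yes

Chain the constraints: the kickoff note → the approval → the reply from legal → the calendar invite → the vendor quote. Each link is directly stated, so the kickoff note comes before the vendor quote.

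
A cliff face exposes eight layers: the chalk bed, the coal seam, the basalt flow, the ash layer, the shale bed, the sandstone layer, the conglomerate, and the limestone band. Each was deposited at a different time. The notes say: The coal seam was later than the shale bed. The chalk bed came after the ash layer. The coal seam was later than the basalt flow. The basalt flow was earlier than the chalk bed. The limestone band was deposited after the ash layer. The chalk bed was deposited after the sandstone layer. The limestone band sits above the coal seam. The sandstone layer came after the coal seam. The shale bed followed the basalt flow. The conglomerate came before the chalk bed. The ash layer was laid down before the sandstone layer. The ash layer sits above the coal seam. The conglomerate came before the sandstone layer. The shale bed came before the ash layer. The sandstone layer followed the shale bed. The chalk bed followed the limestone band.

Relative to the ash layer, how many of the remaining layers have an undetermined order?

1

Forced before the ash layer: the basalt flow, the coal seam, and the shale bed; forced after the ash layer: the chalk bed, the limestone band, and the sandstone layer.
That leaves the conglomerate with no forced order relative to the ash layer — 1.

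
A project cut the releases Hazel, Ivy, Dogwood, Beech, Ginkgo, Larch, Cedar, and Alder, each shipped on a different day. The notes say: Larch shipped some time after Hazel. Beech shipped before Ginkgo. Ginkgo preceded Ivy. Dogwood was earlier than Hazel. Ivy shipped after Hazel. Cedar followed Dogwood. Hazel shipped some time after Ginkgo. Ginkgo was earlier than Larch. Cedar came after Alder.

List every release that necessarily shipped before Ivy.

Beech, Dogwood, Ginkgo, Hazel

Directly stated before Ivy: Ginkgo and Hazel.
Beech reaches Ivy via Beech → Ginkgo → Ivy.
Dogwood reaches Ivy via Dogwood → Hazel → Ivy.
No chain forces Cedar (or any of the others) ahead of Ivy.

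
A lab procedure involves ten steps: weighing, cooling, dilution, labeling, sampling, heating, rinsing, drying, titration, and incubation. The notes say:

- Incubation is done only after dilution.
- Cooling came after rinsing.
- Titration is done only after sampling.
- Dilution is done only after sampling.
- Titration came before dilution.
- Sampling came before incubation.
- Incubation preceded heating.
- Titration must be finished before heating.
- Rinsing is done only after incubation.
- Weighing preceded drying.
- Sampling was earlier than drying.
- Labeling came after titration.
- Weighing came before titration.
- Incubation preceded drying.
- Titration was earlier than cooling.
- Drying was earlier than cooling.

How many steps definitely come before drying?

Directly stated before drying: incubation, sampling, and weighing.
Dilution reaches drying via dilution → incubation → drying.
Titration reaches drying via titration → dilution → incubation → drying.
No chain forces rinsing (or any of the others) ahead of drying.
That's dilution, incubation, sampling, titration, and weighing — 5 in all.

5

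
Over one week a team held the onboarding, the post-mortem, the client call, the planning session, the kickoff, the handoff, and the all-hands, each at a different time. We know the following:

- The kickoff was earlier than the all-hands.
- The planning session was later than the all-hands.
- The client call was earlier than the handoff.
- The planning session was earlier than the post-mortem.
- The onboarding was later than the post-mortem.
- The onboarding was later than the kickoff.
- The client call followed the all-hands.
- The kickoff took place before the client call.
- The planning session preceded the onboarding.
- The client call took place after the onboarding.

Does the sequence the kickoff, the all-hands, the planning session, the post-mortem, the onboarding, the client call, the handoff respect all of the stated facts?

Check each stated constraint against the proposed order — e.g. the kickoff is ahead of the onboarding; the kickoff is ahead of the client call. Every pair is in the required order; nothing is violated.

yes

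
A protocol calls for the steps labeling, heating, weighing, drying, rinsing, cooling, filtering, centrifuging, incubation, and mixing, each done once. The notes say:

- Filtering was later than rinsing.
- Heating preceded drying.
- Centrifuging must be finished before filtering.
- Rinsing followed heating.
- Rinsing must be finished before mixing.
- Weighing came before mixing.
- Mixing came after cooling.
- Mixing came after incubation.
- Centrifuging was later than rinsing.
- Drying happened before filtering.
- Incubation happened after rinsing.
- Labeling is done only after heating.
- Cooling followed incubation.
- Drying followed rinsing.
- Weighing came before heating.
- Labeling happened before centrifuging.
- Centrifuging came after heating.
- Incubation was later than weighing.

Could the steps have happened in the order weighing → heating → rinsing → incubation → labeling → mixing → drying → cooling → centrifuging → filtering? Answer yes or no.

The constraints require cooling before mixing, but in the proposed sequence mixing appears ahead of cooling. That one violation is enough.

no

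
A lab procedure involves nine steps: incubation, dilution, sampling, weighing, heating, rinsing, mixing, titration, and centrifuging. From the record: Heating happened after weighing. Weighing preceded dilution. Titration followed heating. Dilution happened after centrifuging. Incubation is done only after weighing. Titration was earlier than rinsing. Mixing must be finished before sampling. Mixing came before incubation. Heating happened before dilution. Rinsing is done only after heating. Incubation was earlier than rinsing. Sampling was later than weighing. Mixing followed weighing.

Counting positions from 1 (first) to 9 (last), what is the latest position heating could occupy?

6

Heating must come before dilution, rinsing, and titration — 3 steps forced after it.
Everything else can be placed before heating in some valid order, so heating can sit as late as position 9 − 3 = 6.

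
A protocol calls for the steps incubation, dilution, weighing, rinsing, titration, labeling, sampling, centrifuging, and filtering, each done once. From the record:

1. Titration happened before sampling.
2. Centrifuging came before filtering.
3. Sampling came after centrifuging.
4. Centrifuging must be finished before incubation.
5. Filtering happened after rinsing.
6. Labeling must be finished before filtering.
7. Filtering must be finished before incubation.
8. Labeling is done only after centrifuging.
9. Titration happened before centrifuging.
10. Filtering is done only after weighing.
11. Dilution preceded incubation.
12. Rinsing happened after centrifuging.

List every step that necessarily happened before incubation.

centrifuging, dilution, filtering, labeling, rinsing, titration, weighing

Directly stated before incubation: centrifuging, dilution, and filtering.
Labeling reaches incubation via labeling → filtering → incubation.
Rinsing reaches incubation via rinsing → filtering → incubation.
Titration reaches incubation via titration → centrifuging → incubation.
Likewise weighing reaches incubation by chaining the stated constraints.
No chain forces sampling ahead of incubation.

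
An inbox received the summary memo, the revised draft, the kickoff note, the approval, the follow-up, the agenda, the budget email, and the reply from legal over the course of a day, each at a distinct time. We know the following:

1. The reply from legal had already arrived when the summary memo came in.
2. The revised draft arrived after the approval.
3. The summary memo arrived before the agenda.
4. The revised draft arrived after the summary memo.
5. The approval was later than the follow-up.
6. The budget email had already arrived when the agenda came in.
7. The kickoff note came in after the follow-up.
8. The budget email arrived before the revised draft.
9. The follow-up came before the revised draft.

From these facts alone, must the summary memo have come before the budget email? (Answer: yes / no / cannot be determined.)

cannot be determined

No chain of stated constraints runs from the summary memo to the budget email, and none runs from the budget email to the summary memo either.
So the relative order of the summary memo and the budget email is not fixed by the given facts.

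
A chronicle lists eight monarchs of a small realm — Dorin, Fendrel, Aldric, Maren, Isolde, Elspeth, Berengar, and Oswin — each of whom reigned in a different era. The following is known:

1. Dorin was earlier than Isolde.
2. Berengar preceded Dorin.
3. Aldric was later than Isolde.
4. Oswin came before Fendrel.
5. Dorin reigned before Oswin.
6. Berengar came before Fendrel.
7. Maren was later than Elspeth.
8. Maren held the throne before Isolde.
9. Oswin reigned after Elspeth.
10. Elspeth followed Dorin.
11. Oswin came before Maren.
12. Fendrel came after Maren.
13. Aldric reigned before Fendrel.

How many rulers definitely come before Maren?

Directly stated before Maren: Elspeth and Oswin.
Berengar reaches Maren via Berengar → Dorin → Oswin → Maren.
Dorin reaches Maren via Dorin → Oswin → Maren.
No chain forces Aldric (or any of the others) ahead of Maren.
That's Berengar, Dorin, Elspeth, and Oswin — 4 in all.

4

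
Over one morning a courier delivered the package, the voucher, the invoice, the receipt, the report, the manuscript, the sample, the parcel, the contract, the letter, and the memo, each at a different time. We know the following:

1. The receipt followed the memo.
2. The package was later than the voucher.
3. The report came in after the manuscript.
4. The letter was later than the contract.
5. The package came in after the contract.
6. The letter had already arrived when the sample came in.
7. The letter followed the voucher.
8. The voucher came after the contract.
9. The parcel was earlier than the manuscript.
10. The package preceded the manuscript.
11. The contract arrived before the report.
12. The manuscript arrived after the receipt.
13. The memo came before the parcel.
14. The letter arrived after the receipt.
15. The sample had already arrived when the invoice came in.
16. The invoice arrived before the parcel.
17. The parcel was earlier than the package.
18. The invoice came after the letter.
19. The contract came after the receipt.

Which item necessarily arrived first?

The memo has a chain of constraints placing it before every other item, so the memo must be first.

the memo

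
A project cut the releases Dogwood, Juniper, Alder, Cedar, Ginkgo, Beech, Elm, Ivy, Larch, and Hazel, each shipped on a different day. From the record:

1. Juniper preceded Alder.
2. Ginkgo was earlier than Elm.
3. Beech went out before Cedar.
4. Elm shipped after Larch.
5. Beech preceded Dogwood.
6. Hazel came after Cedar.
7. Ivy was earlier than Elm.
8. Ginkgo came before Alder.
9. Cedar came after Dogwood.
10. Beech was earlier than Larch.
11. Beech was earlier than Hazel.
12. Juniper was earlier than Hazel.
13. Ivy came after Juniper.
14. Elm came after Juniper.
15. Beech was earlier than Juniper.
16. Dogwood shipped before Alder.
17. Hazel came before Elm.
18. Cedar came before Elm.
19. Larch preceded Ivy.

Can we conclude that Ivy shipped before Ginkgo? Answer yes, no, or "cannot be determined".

No chain of stated constraints runs from Ivy to Ginkgo, and none runs from Ginkgo to Ivy either.
So the relative order of Ivy and Ginkgo is not fixed by the given facts.

cannot be determined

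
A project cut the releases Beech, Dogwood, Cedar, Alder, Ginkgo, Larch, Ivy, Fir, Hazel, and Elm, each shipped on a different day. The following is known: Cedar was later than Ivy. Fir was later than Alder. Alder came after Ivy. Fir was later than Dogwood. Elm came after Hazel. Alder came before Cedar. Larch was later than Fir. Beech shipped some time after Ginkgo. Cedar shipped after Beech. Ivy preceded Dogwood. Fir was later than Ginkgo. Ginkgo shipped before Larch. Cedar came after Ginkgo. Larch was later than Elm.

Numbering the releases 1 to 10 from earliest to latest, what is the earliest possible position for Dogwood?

Ivy must come before Dogwood — 1 forced predecessor.
Nothing else is forced ahead of Dogwood, so its earliest slot is position 1 + 1 = 2.

2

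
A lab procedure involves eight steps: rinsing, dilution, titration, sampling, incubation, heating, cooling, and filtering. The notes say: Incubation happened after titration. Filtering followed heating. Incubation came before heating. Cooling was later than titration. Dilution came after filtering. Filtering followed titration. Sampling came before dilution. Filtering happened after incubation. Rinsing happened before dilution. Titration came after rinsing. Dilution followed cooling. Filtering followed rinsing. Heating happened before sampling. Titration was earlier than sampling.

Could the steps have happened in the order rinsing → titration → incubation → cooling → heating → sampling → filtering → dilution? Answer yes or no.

Check each stated constraint against the proposed order — e.g. rinsing is ahead of filtering; rinsing is ahead of dilution. Every pair is in the required order; nothing is violated.

yes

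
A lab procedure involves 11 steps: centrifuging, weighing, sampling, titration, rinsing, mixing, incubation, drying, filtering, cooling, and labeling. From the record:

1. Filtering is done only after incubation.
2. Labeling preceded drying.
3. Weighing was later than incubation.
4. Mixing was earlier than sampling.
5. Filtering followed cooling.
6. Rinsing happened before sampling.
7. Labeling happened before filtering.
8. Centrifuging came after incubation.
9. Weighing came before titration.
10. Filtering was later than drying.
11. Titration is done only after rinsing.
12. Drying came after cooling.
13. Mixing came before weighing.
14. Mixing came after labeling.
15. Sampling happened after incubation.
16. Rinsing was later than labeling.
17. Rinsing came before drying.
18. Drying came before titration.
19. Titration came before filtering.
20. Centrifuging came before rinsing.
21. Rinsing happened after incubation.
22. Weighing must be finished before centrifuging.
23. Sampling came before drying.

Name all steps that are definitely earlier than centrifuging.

Directly stated before centrifuging: incubation and weighing.
Labeling reaches centrifuging via labeling → mixing → weighing → centrifuging.
Mixing reaches centrifuging via mixing → weighing → centrifuging.

incubation, labeling, mixing, weighing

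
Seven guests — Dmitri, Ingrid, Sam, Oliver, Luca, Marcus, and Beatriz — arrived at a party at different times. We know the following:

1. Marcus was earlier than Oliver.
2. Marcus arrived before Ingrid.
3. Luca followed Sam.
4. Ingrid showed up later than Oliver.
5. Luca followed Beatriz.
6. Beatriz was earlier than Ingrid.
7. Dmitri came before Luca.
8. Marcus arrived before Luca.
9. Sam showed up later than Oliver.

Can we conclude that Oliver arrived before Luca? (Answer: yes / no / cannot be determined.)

Chain the constraints: Oliver → Sam → Luca. Each link is directly stated, so Oliver comes before Luca.

yes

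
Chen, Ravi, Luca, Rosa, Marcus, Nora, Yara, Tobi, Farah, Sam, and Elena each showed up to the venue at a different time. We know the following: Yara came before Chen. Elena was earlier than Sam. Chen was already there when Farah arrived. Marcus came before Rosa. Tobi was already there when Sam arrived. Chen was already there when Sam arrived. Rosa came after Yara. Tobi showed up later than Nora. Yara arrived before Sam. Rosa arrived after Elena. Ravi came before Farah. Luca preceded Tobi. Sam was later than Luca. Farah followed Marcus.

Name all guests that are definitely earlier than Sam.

Directly stated before Sam: Chen, Elena, Luca, Tobi, and Yara.
Nora reaches Sam via Nora → Tobi → Sam.
No chain forces Marcus (or any of the others) ahead of Sam.

Chen, Elena, Luca, Nora, Tobi, Yara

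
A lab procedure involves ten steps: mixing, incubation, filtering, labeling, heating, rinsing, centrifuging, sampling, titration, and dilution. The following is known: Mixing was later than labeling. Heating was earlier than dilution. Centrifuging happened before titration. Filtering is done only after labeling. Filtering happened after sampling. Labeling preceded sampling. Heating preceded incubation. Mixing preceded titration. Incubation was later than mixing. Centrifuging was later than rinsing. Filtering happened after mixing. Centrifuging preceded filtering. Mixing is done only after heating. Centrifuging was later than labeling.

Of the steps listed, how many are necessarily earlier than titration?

Directly stated before titration: centrifuging and mixing.
Heating reaches titration via heating → mixing → titration.
Labeling reaches titration via labeling → mixing → titration.
Rinsing reaches titration via rinsing → centrifuging → titration.
That's centrifuging, heating, labeling, mixing, and rinsing — 5 in all.

5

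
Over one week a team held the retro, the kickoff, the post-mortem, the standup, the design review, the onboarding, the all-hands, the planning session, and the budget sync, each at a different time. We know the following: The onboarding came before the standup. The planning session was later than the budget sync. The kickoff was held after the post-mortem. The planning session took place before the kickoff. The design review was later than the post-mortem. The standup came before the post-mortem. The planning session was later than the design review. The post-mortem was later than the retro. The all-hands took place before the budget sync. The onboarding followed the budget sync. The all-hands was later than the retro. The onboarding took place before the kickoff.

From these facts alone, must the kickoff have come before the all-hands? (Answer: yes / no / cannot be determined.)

no

Tracing the constraints gives the all-hands → the budget sync → the planning session → the kickoff, so the all-hands must come before the kickoff.
That means the kickoff cannot be before the all-hands.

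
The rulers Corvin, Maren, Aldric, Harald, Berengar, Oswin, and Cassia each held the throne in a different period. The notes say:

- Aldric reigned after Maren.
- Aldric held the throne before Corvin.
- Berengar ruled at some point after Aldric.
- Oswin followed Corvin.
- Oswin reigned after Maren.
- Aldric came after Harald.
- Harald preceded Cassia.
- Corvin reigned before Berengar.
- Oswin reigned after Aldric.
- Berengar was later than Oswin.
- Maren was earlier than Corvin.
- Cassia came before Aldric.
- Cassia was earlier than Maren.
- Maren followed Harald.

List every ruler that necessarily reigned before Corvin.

Directly stated before Corvin: Aldric and Maren.
Cassia reaches Corvin via Cassia → Aldric → Corvin.
Harald reaches Corvin via Harald → Aldric → Corvin.
No chain forces Oswin (or any of the others) ahead of Corvin.

Aldric, Cassia, Harald, Maren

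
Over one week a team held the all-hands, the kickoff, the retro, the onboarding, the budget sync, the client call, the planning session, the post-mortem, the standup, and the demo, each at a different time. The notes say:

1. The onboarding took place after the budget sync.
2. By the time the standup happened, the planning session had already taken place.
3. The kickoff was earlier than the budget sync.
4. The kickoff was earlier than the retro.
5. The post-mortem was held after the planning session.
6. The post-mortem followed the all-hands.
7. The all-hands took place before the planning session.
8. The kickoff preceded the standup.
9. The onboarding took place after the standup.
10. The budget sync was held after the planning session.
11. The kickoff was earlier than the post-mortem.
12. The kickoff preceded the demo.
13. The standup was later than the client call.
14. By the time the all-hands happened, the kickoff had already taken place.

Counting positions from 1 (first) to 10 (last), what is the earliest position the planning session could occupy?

3

The all-hands and the kickoff must both come before the planning session — 2 forced predecessors.
Nothing else is forced ahead of the planning session, so its earliest slot is position 2 + 1 = 3.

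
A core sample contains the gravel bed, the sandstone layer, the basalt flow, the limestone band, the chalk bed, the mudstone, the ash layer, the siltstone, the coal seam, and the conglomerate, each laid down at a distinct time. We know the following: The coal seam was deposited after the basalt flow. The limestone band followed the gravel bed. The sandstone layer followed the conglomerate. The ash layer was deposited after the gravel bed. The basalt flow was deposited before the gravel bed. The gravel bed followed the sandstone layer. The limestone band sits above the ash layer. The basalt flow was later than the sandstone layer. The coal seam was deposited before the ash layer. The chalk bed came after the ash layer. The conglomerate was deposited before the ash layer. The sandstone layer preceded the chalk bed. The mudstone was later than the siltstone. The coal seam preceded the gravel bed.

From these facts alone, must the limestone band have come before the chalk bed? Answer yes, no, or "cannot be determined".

No chain of stated constraints runs from the limestone band to the chalk bed, and none runs from the chalk bed to the limestone band either.
So the relative order of the limestone band and the chalk bed is not fixed by the given facts.

cannot be determined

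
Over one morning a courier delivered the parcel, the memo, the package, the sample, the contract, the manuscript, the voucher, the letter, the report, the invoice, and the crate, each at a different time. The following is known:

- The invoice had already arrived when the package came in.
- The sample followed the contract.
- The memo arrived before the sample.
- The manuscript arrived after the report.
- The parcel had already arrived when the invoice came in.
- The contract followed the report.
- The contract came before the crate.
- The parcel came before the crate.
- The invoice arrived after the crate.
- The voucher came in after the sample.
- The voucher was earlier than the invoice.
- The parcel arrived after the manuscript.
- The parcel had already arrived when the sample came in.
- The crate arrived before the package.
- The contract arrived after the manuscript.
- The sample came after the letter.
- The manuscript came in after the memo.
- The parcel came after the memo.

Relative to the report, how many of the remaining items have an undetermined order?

2

Forced after the report: the contract, the crate, the invoice, the manuscript, the package, the parcel, the sample, and the voucher.
That leaves the letter and the memo with no forced order relative to the report — 2.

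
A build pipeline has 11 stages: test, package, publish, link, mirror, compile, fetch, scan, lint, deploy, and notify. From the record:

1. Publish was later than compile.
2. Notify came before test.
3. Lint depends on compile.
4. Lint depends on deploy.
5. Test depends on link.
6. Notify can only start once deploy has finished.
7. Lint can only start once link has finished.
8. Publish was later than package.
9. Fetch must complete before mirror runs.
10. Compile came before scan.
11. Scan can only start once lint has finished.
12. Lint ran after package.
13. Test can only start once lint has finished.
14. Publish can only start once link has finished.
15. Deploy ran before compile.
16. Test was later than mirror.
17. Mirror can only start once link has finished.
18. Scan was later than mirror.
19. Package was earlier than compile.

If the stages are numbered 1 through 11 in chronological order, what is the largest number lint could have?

9

Lint must come before scan and test — 2 stages forced after it.
Everything else can be placed before lint in some valid order, so lint can sit as late as position 11 − 2 = 9.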